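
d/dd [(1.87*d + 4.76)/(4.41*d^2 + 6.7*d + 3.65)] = (8.2467*d^2 + 12.529*d - (1.87*d + 4.76)*(8.82*d + 6.7) + 6.8255)/(4.41*d^2 + 6.7*d + 3.65)^2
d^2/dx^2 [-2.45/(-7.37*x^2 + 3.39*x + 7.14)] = (266.15281*x^2 - 122.42307*x - 2.45*(14.74*x - 3.39)*(29.48*x - 6.78) - 257.84682)/(-7.37*x^2 + 3.39*x + 7.14)^3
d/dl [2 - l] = -1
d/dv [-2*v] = -2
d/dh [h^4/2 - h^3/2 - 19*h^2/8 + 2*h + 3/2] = 2*h^3 - 3*h^2/2 - 19*h/4 + 2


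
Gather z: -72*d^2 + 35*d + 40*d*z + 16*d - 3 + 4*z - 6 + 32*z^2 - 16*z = -72*d^2 + 51*d + 32*z^2 + z*(40*d - 12) - 9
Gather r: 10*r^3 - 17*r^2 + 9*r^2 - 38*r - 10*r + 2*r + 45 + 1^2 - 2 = 10*r^3 - 8*r^2 - 46*r + 44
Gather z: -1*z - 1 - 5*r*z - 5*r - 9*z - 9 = -5*r + z*(-5*r - 10) - 10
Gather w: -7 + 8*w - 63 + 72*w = 80*w - 70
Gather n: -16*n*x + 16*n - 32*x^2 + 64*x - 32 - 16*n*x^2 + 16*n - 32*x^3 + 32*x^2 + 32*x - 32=n*(-16*x^2 - 16*x + 32) - 32*x^3 + 96*x - 64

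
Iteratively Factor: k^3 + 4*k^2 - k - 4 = (k + 1)*(k^2 + 3*k - 4) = (k + 1)*(k + 4)*(k - 1)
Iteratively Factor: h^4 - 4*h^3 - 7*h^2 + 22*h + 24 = (h - 4)*(h^3 - 7*h - 6) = (h - 4)*(h + 2)*(h^2 - 2*h - 3) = (h - 4)*(h + 1)*(h + 2)*(h - 3)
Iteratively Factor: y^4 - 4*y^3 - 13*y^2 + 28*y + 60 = (y + 2)*(y^3 - 6*y^2 - y + 30) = (y - 3)*(y + 2)*(y^2 - 3*y - 10) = (y - 5)*(y - 3)*(y + 2)*(y + 2)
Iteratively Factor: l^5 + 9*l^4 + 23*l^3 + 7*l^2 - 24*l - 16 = (l - 1)*(l^4 + 10*l^3 + 33*l^2 + 40*l + 16) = (l - 1)*(l + 1)*(l^3 + 9*l^2 + 24*l + 16) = (l - 1)*(l + 1)*(l + 4)*(l^2 + 5*l + 4) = (l - 1)*(l + 1)*(l + 4)^2*(l + 1)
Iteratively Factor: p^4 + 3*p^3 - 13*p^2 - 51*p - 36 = (p + 3)*(p^3 - 13*p - 12) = (p + 1)*(p + 3)*(p^2 - p - 12) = (p - 4)*(p + 1)*(p + 3)*(p + 3)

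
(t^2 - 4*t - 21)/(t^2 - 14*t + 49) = (t + 3)/(t - 7)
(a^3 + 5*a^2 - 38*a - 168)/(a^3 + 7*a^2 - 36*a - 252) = (a + 4)/(a + 6)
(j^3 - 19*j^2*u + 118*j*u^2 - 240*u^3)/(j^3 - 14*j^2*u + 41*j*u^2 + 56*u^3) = (-j^2 + 11*j*u - 30*u^2)/(-j^2 + 6*j*u + 7*u^2)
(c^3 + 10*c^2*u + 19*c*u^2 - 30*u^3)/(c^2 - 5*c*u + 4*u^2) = (-c^2 - 11*c*u - 30*u^2)/(-c + 4*u)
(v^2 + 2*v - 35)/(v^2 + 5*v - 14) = (v - 5)/(v - 2)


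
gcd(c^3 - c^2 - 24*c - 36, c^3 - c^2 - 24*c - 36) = c^3 - c^2 - 24*c - 36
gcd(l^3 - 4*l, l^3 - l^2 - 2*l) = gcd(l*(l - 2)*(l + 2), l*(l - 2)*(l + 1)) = l^2 - 2*l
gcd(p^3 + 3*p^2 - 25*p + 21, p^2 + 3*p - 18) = p - 3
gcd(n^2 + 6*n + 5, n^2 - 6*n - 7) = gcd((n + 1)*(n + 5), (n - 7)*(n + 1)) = n + 1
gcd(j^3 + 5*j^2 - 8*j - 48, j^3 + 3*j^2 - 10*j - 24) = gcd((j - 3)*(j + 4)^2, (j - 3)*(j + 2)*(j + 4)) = j^2 + j - 12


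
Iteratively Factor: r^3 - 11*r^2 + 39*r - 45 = (r - 3)*(r^2 - 8*r + 15) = (r - 3)^2*(r - 5)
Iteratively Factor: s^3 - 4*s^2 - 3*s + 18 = (s - 3)*(s^2 - s - 6) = (s - 3)*(s + 2)*(s - 3)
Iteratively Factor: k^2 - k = (k - 1)*(k)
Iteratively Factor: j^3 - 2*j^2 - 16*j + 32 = (j + 4)*(j^2 - 6*j + 8) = (j - 4)*(j + 4)*(j - 2)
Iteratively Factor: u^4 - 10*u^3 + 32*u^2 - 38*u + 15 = (u - 1)*(u^3 - 9*u^2 + 23*u - 15) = (u - 1)^2*(u^2 - 8*u + 15) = (u - 5)*(u - 1)^2*(u - 3)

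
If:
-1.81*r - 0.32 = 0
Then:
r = -0.18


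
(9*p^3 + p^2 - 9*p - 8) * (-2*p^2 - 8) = -18*p^5 - 2*p^4 - 54*p^3 + 8*p^2 + 72*p + 64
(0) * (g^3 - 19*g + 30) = 0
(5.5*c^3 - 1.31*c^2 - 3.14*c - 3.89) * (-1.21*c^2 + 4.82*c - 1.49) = -6.655*c^5 + 28.0951*c^4 - 10.7098*c^3 - 8.476*c^2 - 14.0712*c + 5.7961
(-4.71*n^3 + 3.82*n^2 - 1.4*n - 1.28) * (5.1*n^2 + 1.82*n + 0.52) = -24.021*n^5 + 10.9098*n^4 - 2.6368*n^3 - 7.0896*n^2 - 3.0576*n - 0.6656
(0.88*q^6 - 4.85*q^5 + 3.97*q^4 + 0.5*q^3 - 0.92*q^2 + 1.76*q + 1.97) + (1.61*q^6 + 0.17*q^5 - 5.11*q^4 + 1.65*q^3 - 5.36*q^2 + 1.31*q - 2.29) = 2.49*q^6 - 4.68*q^5 - 1.14*q^4 + 2.15*q^3 - 6.28*q^2 + 3.07*q - 0.32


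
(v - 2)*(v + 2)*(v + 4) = v^3 + 4*v^2 - 4*v - 16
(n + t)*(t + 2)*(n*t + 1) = n^2*t^2 + 2*n^2*t + n*t^3 + 2*n*t^2 + n*t + 2*n + t^2 + 2*t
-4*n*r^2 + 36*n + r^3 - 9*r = (-4*n + r)*(r - 3)*(r + 3)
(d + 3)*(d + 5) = d^2 + 8*d + 15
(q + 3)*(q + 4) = q^2 + 7*q + 12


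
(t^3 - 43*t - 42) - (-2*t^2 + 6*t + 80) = t^3 + 2*t^2 - 49*t - 122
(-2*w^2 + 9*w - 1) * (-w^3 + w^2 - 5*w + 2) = 2*w^5 - 11*w^4 + 20*w^3 - 50*w^2 + 23*w - 2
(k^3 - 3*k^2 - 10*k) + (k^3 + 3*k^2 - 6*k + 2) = 2*k^3 - 16*k + 2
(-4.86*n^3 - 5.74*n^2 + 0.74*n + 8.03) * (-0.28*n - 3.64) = 1.3608*n^4 + 19.2976*n^3 + 20.6864*n^2 - 4.942*n - 29.2292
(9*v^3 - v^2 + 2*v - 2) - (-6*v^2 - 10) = 9*v^3 + 5*v^2 + 2*v + 8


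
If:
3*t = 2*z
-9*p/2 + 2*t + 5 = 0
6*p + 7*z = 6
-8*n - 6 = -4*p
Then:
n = -65/316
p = 86/79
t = -4/79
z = -6/79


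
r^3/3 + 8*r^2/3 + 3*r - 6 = (r/3 + 1)*(r - 1)*(r + 6)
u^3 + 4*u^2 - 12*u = u*(u - 2)*(u + 6)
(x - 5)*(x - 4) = x^2 - 9*x + 20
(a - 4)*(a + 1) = a^2 - 3*a - 4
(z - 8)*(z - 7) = z^2 - 15*z + 56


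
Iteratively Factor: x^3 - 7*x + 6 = (x - 2)*(x^2 + 2*x - 3) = (x - 2)*(x - 1)*(x + 3)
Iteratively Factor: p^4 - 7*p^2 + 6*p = (p - 1)*(p^3 + p^2 - 6*p) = (p - 1)*(p + 3)*(p^2 - 2*p) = p*(p - 1)*(p + 3)*(p - 2)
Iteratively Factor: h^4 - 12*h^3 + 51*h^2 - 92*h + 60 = (h - 2)*(h^3 - 10*h^2 + 31*h - 30) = (h - 3)*(h - 2)*(h^2 - 7*h + 10) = (h - 3)*(h - 2)^2*(h - 5)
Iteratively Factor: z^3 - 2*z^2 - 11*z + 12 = (z + 3)*(z^2 - 5*z + 4) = (z - 4)*(z + 3)*(z - 1)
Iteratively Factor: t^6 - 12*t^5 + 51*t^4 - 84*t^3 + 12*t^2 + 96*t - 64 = (t - 1)*(t^5 - 11*t^4 + 40*t^3 - 44*t^2 - 32*t + 64) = (t - 4)*(t - 1)*(t^4 - 7*t^3 + 12*t^2 + 4*t - 16) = (t - 4)*(t - 2)*(t - 1)*(t^3 - 5*t^2 + 2*t + 8) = (t - 4)*(t - 2)*(t - 1)*(t + 1)*(t^2 - 6*t + 8) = (t - 4)*(t - 2)^2*(t - 1)*(t + 1)*(t - 4)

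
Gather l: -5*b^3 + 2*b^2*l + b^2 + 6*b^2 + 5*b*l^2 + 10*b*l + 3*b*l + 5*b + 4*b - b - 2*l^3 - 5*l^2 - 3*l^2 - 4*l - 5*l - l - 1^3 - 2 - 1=-5*b^3 + 7*b^2 + 8*b - 2*l^3 + l^2*(5*b - 8) + l*(2*b^2 + 13*b - 10) - 4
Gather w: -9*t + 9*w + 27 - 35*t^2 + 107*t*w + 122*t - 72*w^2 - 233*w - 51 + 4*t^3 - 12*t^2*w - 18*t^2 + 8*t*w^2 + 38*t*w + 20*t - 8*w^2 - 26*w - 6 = 4*t^3 - 53*t^2 + 133*t + w^2*(8*t - 80) + w*(-12*t^2 + 145*t - 250) - 30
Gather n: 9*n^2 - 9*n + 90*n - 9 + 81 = 9*n^2 + 81*n + 72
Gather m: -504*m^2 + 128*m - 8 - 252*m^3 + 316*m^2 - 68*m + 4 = -252*m^3 - 188*m^2 + 60*m - 4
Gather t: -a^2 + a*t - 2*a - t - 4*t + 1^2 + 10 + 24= -a^2 - 2*a + t*(a - 5) + 35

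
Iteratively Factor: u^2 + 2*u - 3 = (u + 3)*(u - 1)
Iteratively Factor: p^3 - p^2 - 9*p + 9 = (p - 3)*(p^2 + 2*p - 3) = (p - 3)*(p - 1)*(p + 3)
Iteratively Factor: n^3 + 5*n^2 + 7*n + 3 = (n + 1)*(n^2 + 4*n + 3) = (n + 1)^2*(n + 3)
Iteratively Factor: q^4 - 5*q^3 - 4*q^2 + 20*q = (q + 2)*(q^3 - 7*q^2 + 10*q) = (q - 2)*(q + 2)*(q^2 - 5*q) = (q - 5)*(q - 2)*(q + 2)*(q)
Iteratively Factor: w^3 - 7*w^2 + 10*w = (w)*(w^2 - 7*w + 10) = w*(w - 2)*(w - 5)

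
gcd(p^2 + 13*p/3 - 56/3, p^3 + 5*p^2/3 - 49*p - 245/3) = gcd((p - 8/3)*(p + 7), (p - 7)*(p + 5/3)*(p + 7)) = p + 7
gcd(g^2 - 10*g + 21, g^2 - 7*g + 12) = g - 3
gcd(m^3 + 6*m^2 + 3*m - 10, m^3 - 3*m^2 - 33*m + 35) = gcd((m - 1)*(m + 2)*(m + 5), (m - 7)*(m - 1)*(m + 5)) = m^2 + 4*m - 5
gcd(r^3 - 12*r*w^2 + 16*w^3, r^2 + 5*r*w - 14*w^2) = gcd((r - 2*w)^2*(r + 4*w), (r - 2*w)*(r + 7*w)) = r - 2*w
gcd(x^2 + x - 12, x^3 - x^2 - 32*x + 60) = 1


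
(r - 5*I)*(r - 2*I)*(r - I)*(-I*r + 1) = -I*r^4 - 7*r^3 + 9*I*r^2 - 7*r + 10*I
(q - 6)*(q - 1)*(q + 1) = q^3 - 6*q^2 - q + 6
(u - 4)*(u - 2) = u^2 - 6*u + 8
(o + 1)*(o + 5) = o^2 + 6*o + 5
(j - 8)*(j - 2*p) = j^2 - 2*j*p - 8*j + 16*p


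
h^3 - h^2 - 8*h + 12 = (h - 2)^2*(h + 3)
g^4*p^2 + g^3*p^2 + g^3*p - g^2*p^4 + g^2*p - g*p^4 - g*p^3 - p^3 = (g - p)*(g + p)*(g*p + 1)*(g*p + p)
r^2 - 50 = (r - 5*sqrt(2))*(r + 5*sqrt(2))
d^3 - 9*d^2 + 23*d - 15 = (d - 5)*(d - 3)*(d - 1)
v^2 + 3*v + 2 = (v + 1)*(v + 2)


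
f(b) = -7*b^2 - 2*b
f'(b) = -14*b - 2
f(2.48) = -48.01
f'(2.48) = -36.72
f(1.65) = -22.36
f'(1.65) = -25.10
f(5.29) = -206.47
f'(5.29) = -76.06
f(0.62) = -3.93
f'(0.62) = -10.68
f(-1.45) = -11.82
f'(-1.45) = 18.30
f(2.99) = -68.56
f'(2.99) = -43.86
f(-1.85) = -20.26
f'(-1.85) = 23.90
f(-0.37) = -0.22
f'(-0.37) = 3.18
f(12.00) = -1032.00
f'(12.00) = -170.00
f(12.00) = -1032.00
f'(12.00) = -170.00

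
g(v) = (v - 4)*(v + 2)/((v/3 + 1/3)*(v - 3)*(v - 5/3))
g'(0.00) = -0.88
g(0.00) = -4.80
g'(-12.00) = -0.01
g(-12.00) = -0.21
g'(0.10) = -1.44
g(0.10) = -4.92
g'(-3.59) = 0.01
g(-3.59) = -0.40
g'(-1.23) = 25.88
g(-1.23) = 4.29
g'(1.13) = -23.95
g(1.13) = -12.61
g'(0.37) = -3.14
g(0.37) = -5.52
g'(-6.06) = -0.03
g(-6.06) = -0.35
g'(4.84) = 0.16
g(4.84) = 0.51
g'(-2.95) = 0.11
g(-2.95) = -0.37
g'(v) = (v - 4)/((v/3 + 1/3)*(v - 3)*(v - 5/3)) - (v - 4)*(v + 2)/((v/3 + 1/3)*(v - 3)*(v - 5/3)^2) - (v - 4)*(v + 2)/((v/3 + 1/3)*(v - 3)^2*(v - 5/3)) + (v + 2)/((v/3 + 1/3)*(v - 3)*(v - 5/3)) - (v - 4)*(v + 2)/(3*(v/3 + 1/3)^2*(v - 3)*(v - 5/3))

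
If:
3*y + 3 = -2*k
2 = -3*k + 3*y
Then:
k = -1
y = -1/3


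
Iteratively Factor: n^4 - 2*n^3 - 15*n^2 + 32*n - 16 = (n + 4)*(n^3 - 6*n^2 + 9*n - 4) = (n - 1)*(n + 4)*(n^2 - 5*n + 4) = (n - 4)*(n - 1)*(n + 4)*(n - 1)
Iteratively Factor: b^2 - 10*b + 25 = (b - 5)*(b - 5)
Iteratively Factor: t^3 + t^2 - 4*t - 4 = (t + 2)*(t^2 - t - 2) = (t - 2)*(t + 2)*(t + 1)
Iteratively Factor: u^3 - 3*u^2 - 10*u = (u)*(u^2 - 3*u - 10) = u*(u + 2)*(u - 5)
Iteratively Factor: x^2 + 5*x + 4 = (x + 1)*(x + 4)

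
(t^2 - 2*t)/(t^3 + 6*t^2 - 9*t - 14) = t/(t^2 + 8*t + 7)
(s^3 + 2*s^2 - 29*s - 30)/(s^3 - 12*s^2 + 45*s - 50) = (s^2 + 7*s + 6)/(s^2 - 7*s + 10)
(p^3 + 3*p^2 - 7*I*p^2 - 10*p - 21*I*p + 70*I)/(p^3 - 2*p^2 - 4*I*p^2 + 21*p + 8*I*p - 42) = (p + 5)/(p + 3*I)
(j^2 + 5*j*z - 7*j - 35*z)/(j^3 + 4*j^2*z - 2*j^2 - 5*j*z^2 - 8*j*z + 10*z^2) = (7 - j)/(-j^2 + j*z + 2*j - 2*z)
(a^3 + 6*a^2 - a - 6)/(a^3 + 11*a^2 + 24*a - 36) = (a + 1)/(a + 6)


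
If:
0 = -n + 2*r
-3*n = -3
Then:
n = 1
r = 1/2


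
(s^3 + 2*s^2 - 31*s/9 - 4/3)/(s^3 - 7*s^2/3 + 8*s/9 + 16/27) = 3*(s + 3)/(3*s - 4)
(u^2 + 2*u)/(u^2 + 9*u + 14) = u/(u + 7)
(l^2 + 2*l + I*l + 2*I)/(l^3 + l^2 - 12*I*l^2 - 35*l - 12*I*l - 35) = (l^2 + l*(2 + I) + 2*I)/(l^3 + l^2*(1 - 12*I) - l*(35 + 12*I) - 35)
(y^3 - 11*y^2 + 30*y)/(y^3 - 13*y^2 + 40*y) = (y - 6)/(y - 8)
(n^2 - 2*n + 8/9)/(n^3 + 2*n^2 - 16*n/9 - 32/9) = (3*n - 2)/(3*n^2 + 10*n + 8)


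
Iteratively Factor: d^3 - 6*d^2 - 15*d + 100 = (d + 4)*(d^2 - 10*d + 25) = (d - 5)*(d + 4)*(d - 5)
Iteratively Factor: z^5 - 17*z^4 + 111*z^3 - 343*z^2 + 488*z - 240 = (z - 1)*(z^4 - 16*z^3 + 95*z^2 - 248*z + 240) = (z - 3)*(z - 1)*(z^3 - 13*z^2 + 56*z - 80) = (z - 4)*(z - 3)*(z - 1)*(z^2 - 9*z + 20) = (z - 4)^2*(z - 3)*(z - 1)*(z - 5)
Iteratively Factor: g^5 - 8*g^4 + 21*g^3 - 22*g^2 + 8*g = (g - 4)*(g^4 - 4*g^3 + 5*g^2 - 2*g) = (g - 4)*(g - 2)*(g^3 - 2*g^2 + g) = g*(g - 4)*(g - 2)*(g^2 - 2*g + 1) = g*(g - 4)*(g - 2)*(g - 1)*(g - 1)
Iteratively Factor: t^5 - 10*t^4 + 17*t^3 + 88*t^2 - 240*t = (t - 4)*(t^4 - 6*t^3 - 7*t^2 + 60*t) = (t - 4)*(t + 3)*(t^3 - 9*t^2 + 20*t) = (t - 5)*(t - 4)*(t + 3)*(t^2 - 4*t) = (t - 5)*(t - 4)^2*(t + 3)*(t)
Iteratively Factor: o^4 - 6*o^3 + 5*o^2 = (o - 5)*(o^3 - o^2) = o*(o - 5)*(o^2 - o) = o^2*(o - 5)*(o - 1)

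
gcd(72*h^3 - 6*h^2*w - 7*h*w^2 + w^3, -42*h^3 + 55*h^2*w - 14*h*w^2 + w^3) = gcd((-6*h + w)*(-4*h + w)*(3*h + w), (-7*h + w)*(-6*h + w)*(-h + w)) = -6*h + w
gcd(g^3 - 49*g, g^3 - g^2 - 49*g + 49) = g^2 - 49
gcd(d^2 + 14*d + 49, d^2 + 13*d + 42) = d + 7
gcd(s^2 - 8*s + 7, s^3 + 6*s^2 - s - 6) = s - 1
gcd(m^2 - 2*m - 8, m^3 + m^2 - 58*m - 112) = m + 2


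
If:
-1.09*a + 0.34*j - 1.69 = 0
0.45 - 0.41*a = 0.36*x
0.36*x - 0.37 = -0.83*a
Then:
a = -0.19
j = 4.36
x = 1.47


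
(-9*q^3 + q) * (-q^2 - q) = 9*q^5 + 9*q^4 - q^3 - q^2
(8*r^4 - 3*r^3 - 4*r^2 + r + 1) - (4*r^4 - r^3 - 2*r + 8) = 4*r^4 - 2*r^3 - 4*r^2 + 3*r - 7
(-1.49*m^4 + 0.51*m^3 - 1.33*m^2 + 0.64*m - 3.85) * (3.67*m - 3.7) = -5.4683*m^5 + 7.3847*m^4 - 6.7681*m^3 + 7.2698*m^2 - 16.4975*m + 14.245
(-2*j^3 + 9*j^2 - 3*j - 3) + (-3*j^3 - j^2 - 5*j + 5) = -5*j^3 + 8*j^2 - 8*j + 2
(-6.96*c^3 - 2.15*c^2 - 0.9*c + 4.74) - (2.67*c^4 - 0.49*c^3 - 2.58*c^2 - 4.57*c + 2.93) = -2.67*c^4 - 6.47*c^3 + 0.43*c^2 + 3.67*c + 1.81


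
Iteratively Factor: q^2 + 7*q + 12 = (q + 4)*(q + 3)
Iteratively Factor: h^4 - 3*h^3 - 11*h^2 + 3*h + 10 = (h - 1)*(h^3 - 2*h^2 - 13*h - 10) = (h - 5)*(h - 1)*(h^2 + 3*h + 2) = (h - 5)*(h - 1)*(h + 2)*(h + 1)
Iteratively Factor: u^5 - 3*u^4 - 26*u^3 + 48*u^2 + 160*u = (u)*(u^4 - 3*u^3 - 26*u^2 + 48*u + 160) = u*(u - 5)*(u^3 + 2*u^2 - 16*u - 32) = u*(u - 5)*(u + 2)*(u^2 - 16) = u*(u - 5)*(u - 4)*(u + 2)*(u + 4)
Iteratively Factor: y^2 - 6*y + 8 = (y - 4)*(y - 2)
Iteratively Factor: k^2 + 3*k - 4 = (k + 4)*(k - 1)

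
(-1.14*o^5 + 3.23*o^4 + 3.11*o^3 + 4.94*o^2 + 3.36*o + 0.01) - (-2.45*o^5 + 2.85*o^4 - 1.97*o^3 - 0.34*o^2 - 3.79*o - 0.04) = 1.31*o^5 + 0.38*o^4 + 5.08*o^3 + 5.28*o^2 + 7.15*o + 0.05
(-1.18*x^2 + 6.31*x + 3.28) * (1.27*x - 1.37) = -1.4986*x^3 + 9.6303*x^2 - 4.4791*x - 4.4936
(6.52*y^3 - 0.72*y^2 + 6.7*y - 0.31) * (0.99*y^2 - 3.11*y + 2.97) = 6.4548*y^5 - 20.99*y^4 + 28.2366*y^3 - 23.2823*y^2 + 20.8631*y - 0.9207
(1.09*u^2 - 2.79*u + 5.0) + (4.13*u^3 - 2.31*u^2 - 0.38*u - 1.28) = 4.13*u^3 - 1.22*u^2 - 3.17*u + 3.72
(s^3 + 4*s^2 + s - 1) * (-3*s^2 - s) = -3*s^5 - 13*s^4 - 7*s^3 + 2*s^2 + s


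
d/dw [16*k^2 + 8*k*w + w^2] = 8*k + 2*w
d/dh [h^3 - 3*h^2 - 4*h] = 3*h^2 - 6*h - 4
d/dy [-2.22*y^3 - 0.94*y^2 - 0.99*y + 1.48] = -6.66*y^2 - 1.88*y - 0.99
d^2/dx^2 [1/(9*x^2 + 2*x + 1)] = 2*(-81*x^2 - 18*x + 4*(9*x + 1)^2 - 9)/(9*x^2 + 2*x + 1)^3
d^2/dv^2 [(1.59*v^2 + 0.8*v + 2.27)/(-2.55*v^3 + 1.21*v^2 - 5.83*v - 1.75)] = (-20.67795*v^6 - 31.212*v^5 - 20.4912899999999*v^4 + 210.411776*v^3 - 199.783722*v^2 + 146.694816*v - 157.337806)/(16.581375*v^9 - 23.604075*v^8 + 124.92909*v^7 - 75.564226*v^6 + 253.224444*v^5 + 40.405068*v^4 + 147.513262*v^3 + 167.32485*v^2 + 53.563125*v + 5.359375)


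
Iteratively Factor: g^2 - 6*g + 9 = (g - 3)*(g - 3)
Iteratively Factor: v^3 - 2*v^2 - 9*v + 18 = (v - 3)*(v^2 + v - 6) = (v - 3)*(v - 2)*(v + 3)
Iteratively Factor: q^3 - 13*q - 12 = (q + 3)*(q^2 - 3*q - 4) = (q + 1)*(q + 3)*(q - 4)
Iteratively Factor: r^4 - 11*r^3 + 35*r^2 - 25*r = (r)*(r^3 - 11*r^2 + 35*r - 25) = r*(r - 1)*(r^2 - 10*r + 25) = r*(r - 5)*(r - 1)*(r - 5)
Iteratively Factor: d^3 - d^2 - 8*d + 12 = (d - 2)*(d^2 + d - 6) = (d - 2)*(d + 3)*(d - 2)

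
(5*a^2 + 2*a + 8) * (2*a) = 10*a^3 + 4*a^2 + 16*a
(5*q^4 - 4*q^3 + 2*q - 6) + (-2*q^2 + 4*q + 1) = 5*q^4 - 4*q^3 - 2*q^2 + 6*q - 5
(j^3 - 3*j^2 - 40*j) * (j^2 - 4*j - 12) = j^5 - 7*j^4 - 40*j^3 + 196*j^2 + 480*j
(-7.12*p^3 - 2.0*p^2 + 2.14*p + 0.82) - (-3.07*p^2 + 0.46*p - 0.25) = -7.12*p^3 + 1.07*p^2 + 1.68*p + 1.07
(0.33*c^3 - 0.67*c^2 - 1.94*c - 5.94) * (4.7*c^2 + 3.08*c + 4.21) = 1.551*c^5 - 2.1326*c^4 - 9.7923*c^3 - 36.7139*c^2 - 26.4626*c - 25.0074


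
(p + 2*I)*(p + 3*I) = p^2 + 5*I*p - 6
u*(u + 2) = u^2 + 2*u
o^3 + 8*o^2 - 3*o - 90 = (o - 3)*(o + 5)*(o + 6)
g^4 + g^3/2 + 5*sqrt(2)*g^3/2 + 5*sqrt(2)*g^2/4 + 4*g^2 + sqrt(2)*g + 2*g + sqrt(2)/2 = (g + 1/2)*(g + sqrt(2)/2)*(g + sqrt(2))^2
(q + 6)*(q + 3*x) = q^2 + 3*q*x + 6*q + 18*x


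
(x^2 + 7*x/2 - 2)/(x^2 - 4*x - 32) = (x - 1/2)/(x - 8)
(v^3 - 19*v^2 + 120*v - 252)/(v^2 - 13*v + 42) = v - 6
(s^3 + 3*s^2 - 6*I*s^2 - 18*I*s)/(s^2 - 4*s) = (s^2 + s*(3 - 6*I) - 18*I)/(s - 4)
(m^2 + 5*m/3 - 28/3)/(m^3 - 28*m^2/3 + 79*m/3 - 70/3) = (m + 4)/(m^2 - 7*m + 10)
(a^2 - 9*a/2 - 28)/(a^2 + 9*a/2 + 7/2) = (a - 8)/(a + 1)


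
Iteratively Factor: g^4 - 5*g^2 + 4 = (g - 2)*(g^3 + 2*g^2 - g - 2) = (g - 2)*(g + 1)*(g^2 + g - 2) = (g - 2)*(g + 1)*(g + 2)*(g - 1)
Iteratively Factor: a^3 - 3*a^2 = (a)*(a^2 - 3*a) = a^2*(a - 3)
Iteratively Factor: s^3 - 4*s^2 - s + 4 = (s - 1)*(s^2 - 3*s - 4) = (s - 4)*(s - 1)*(s + 1)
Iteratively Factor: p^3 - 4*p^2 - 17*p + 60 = (p - 3)*(p^2 - p - 20) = (p - 5)*(p - 3)*(p + 4)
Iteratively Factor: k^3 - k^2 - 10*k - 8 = (k - 4)*(k^2 + 3*k + 2) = (k - 4)*(k + 2)*(k + 1)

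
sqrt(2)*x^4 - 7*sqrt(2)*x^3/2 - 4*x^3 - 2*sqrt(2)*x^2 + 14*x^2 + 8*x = x*(x - 4)*(x - 2*sqrt(2))*(sqrt(2)*x + sqrt(2)/2)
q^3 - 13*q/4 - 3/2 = (q - 2)*(q + 1/2)*(q + 3/2)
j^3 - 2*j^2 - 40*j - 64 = (j - 8)*(j + 2)*(j + 4)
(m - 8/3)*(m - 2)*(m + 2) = m^3 - 8*m^2/3 - 4*m + 32/3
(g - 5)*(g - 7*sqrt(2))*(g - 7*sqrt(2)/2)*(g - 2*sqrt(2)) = g^4 - 25*sqrt(2)*g^3/2 - 5*g^3 + 125*sqrt(2)*g^2/2 + 91*g^2 - 455*g - 98*sqrt(2)*g + 490*sqrt(2)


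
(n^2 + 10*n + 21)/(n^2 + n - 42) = (n + 3)/(n - 6)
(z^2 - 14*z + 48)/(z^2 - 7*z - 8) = (z - 6)/(z + 1)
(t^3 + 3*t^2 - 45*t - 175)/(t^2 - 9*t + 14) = (t^2 + 10*t + 25)/(t - 2)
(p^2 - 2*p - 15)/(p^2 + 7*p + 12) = (p - 5)/(p + 4)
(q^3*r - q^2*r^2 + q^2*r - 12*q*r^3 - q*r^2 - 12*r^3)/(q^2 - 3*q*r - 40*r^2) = r*(-q^3 + q^2*r - q^2 + 12*q*r^2 + q*r + 12*r^2)/(-q^2 + 3*q*r + 40*r^2)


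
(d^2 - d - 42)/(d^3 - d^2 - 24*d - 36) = (-d^2 + d + 42)/(-d^3 + d^2 + 24*d + 36)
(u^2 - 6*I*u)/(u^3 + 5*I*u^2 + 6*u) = (u - 6*I)/(u^2 + 5*I*u + 6)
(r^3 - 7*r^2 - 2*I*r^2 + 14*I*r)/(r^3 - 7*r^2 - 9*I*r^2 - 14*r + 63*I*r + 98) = r/(r - 7*I)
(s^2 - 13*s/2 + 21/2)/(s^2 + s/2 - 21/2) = (2*s - 7)/(2*s + 7)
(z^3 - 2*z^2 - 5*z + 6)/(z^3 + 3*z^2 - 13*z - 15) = (z^2 + z - 2)/(z^2 + 6*z + 5)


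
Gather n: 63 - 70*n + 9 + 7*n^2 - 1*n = 7*n^2 - 71*n + 72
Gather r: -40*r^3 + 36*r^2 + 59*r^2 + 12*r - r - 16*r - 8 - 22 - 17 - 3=-40*r^3 + 95*r^2 - 5*r - 50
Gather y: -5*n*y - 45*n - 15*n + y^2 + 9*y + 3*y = -60*n + y^2 + y*(12 - 5*n)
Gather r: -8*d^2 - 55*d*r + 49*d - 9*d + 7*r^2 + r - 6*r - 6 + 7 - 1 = -8*d^2 + 40*d + 7*r^2 + r*(-55*d - 5)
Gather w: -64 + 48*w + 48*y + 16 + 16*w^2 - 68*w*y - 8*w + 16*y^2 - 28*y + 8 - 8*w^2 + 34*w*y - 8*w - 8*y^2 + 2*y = 8*w^2 + w*(32 - 34*y) + 8*y^2 + 22*y - 40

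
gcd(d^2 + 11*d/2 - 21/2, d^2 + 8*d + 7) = d + 7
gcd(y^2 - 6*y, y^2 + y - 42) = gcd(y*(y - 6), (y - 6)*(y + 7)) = y - 6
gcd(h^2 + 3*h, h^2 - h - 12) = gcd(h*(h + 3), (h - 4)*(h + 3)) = h + 3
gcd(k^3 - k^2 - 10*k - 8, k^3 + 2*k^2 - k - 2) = k^2 + 3*k + 2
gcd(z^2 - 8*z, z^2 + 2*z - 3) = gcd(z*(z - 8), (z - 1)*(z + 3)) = 1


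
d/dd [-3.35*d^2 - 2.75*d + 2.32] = -6.7*d - 2.75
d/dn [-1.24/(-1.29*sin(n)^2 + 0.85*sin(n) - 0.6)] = (1.054 - 3.1992*sin(n))*cos(n)/(1.29*sin(n)^2 - 0.85*sin(n) + 0.6)^2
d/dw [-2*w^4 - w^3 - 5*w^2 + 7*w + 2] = -8*w^3 - 3*w^2 - 10*w + 7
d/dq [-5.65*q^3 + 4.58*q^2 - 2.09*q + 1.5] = -16.95*q^2 + 9.16*q - 2.09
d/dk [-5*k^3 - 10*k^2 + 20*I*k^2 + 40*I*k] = -15*k^2 + k*(-20 + 40*I) + 40*I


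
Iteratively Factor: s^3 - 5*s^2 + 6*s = (s)*(s^2 - 5*s + 6) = s*(s - 3)*(s - 2)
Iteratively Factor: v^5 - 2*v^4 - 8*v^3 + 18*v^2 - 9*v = (v - 1)*(v^4 - v^3 - 9*v^2 + 9*v) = (v - 3)*(v - 1)*(v^3 + 2*v^2 - 3*v) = (v - 3)*(v - 1)^2*(v^2 + 3*v) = (v - 3)*(v - 1)^2*(v + 3)*(v)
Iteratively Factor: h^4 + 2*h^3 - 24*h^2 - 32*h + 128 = (h + 4)*(h^3 - 2*h^2 - 16*h + 32) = (h + 4)^2*(h^2 - 6*h + 8) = (h - 4)*(h + 4)^2*(h - 2)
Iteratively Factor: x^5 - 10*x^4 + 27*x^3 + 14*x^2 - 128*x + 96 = (x - 4)*(x^4 - 6*x^3 + 3*x^2 + 26*x - 24) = (x - 4)*(x - 1)*(x^3 - 5*x^2 - 2*x + 24) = (x - 4)*(x - 1)*(x + 2)*(x^2 - 7*x + 12) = (x - 4)^2*(x - 1)*(x + 2)*(x - 3)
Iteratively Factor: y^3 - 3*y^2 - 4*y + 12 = (y - 3)*(y^2 - 4) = (y - 3)*(y - 2)*(y + 2)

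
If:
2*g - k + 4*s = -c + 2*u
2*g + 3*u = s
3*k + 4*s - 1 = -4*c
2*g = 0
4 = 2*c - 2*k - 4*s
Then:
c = 25/28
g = 0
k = -5/14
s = -3/8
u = -1/8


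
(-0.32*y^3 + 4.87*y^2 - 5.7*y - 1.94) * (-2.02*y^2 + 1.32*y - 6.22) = 0.6464*y^5 - 10.2598*y^4 + 19.9328*y^3 - 33.8966*y^2 + 32.8932*y + 12.0668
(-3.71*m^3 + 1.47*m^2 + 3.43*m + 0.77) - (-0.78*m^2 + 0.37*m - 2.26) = -3.71*m^3 + 2.25*m^2 + 3.06*m + 3.03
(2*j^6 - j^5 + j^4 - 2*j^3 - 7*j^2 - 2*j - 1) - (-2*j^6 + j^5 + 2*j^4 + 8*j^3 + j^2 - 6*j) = 4*j^6 - 2*j^5 - j^4 - 10*j^3 - 8*j^2 + 4*j - 1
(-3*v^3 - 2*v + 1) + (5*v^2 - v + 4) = -3*v^3 + 5*v^2 - 3*v + 5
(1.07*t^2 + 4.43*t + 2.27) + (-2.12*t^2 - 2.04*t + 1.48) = -1.05*t^2 + 2.39*t + 3.75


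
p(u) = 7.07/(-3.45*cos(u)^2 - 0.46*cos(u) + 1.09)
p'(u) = 7.07*(-6.9*sin(u)*cos(u) - 0.46*sin(u))/(-3.45*cos(u)^2 - 0.46*cos(u) + 1.09)^2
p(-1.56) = 6.52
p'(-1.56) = 3.21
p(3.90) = -17.94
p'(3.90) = -142.38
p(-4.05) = 103.95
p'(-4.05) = 4559.57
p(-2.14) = 21.06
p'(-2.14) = -172.14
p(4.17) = 17.32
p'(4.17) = -112.71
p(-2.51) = -8.99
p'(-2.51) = -34.52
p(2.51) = -8.99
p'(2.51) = 34.52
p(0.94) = -18.54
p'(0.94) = -177.80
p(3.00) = -3.85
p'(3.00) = 1.89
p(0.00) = -2.51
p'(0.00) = 0.00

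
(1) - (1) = 0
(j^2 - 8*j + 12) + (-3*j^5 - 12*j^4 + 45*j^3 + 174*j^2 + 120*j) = -3*j^5 - 12*j^4 + 45*j^3 + 175*j^2 + 112*j + 12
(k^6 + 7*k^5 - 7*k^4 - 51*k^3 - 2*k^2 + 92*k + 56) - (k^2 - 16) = k^6 + 7*k^5 - 7*k^4 - 51*k^3 - 3*k^2 + 92*k + 72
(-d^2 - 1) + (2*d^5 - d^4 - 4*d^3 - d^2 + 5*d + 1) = 2*d^5 - d^4 - 4*d^3 - 2*d^2 + 5*d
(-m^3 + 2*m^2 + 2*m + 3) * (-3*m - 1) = 3*m^4 - 5*m^3 - 8*m^2 - 11*m - 3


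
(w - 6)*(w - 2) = w^2 - 8*w + 12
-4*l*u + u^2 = u*(-4*l + u)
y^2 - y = y*(y - 1)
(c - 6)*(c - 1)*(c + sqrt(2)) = c^3 - 7*c^2 + sqrt(2)*c^2 - 7*sqrt(2)*c + 6*c + 6*sqrt(2)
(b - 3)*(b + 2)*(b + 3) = b^3 + 2*b^2 - 9*b - 18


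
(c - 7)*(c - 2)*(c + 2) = c^3 - 7*c^2 - 4*c + 28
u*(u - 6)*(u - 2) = u^3 - 8*u^2 + 12*u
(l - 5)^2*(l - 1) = l^3 - 11*l^2 + 35*l - 25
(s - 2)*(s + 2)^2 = s^3 + 2*s^2 - 4*s - 8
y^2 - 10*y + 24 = (y - 6)*(y - 4)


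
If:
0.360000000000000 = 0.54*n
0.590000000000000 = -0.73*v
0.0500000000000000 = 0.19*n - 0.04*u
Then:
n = 0.67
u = 1.92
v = -0.81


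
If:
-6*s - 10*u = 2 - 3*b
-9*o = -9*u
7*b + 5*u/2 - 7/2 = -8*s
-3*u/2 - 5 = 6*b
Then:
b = -539/978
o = -184/163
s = 2489/1956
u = -184/163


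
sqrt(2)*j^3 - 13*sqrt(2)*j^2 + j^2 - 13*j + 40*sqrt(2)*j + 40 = (j - 8)*(j - 5)*(sqrt(2)*j + 1)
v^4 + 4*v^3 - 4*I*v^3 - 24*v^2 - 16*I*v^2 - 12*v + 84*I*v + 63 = (v - 3)*(v + 7)*(v - 3*I)*(v - I)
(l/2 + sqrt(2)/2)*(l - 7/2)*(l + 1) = l^3/2 - 5*l^2/4 + sqrt(2)*l^2/2 - 5*sqrt(2)*l/4 - 7*l/4 - 7*sqrt(2)/4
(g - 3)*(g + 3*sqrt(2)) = g^2 - 3*g + 3*sqrt(2)*g - 9*sqrt(2)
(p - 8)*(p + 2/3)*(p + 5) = p^3 - 7*p^2/3 - 42*p - 80/3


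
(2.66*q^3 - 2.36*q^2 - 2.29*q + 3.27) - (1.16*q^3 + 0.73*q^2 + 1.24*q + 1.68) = 1.5*q^3 - 3.09*q^2 - 3.53*q + 1.59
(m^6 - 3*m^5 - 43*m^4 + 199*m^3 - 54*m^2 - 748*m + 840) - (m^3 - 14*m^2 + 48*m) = m^6 - 3*m^5 - 43*m^4 + 198*m^3 - 40*m^2 - 796*m + 840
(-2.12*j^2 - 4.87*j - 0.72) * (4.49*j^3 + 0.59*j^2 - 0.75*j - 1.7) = -9.5188*j^5 - 23.1171*j^4 - 4.5161*j^3 + 6.8317*j^2 + 8.819*j + 1.224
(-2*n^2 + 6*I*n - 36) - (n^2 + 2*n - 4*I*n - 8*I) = -3*n^2 - 2*n + 10*I*n - 36 + 8*I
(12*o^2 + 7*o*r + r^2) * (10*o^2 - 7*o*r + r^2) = 120*o^4 - 14*o^3*r - 27*o^2*r^2 + r^4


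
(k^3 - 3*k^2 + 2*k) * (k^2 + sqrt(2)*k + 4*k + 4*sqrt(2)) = k^5 + k^4 + sqrt(2)*k^4 - 10*k^3 + sqrt(2)*k^3 - 10*sqrt(2)*k^2 + 8*k^2 + 8*sqrt(2)*k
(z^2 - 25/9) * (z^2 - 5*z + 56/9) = z^4 - 5*z^3 + 31*z^2/9 + 125*z/9 - 1400/81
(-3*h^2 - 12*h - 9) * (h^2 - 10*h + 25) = -3*h^4 + 18*h^3 + 36*h^2 - 210*h - 225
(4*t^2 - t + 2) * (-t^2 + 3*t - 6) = -4*t^4 + 13*t^3 - 29*t^2 + 12*t - 12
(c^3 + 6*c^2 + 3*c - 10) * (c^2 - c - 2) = c^5 + 5*c^4 - 5*c^3 - 25*c^2 + 4*c + 20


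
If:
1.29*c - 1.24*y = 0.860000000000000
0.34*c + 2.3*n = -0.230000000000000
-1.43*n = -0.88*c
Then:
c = -0.13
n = -0.08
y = -0.83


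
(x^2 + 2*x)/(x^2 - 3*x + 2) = x*(x + 2)/(x^2 - 3*x + 2)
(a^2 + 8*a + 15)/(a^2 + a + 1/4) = 4*(a^2 + 8*a + 15)/(4*a^2 + 4*a + 1)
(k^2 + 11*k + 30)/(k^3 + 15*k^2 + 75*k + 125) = (k + 6)/(k^2 + 10*k + 25)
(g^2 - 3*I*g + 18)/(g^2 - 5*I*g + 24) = (g - 6*I)/(g - 8*I)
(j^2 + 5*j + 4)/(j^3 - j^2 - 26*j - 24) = 1/(j - 6)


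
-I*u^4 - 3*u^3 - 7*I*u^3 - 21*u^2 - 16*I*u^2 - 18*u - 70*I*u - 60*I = (u + 6)*(u - 5*I)*(u + 2*I)*(-I*u - I)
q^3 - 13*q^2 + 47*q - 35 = (q - 7)*(q - 5)*(q - 1)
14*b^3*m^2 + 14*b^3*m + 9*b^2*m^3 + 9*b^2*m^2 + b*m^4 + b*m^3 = m*(2*b + m)*(7*b + m)*(b*m + b)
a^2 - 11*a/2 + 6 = (a - 4)*(a - 3/2)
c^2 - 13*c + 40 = (c - 8)*(c - 5)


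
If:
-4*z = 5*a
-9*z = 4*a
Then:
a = 0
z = 0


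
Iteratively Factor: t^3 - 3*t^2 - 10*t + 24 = (t - 2)*(t^2 - t - 12) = (t - 4)*(t - 2)*(t + 3)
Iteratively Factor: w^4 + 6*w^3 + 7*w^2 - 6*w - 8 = (w + 4)*(w^3 + 2*w^2 - w - 2) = (w + 2)*(w + 4)*(w^2 - 1) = (w - 1)*(w + 2)*(w + 4)*(w + 1)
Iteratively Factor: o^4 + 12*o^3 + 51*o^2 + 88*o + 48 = (o + 4)*(o^3 + 8*o^2 + 19*o + 12) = (o + 4)^2*(o^2 + 4*o + 3) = (o + 1)*(o + 4)^2*(o + 3)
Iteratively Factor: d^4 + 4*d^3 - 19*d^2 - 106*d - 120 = (d - 5)*(d^3 + 9*d^2 + 26*d + 24) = (d - 5)*(d + 4)*(d^2 + 5*d + 6) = (d - 5)*(d + 2)*(d + 4)*(d + 3)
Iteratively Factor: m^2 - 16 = (m - 4)*(m + 4)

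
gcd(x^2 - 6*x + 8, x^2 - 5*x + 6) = x - 2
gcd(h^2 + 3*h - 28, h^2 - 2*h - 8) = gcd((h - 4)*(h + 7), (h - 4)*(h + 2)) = h - 4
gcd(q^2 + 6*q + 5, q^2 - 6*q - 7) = q + 1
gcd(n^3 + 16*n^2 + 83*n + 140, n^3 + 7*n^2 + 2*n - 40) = n^2 + 9*n + 20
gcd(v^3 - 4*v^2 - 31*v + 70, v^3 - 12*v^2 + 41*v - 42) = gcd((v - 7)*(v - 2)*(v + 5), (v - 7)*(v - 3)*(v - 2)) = v^2 - 9*v + 14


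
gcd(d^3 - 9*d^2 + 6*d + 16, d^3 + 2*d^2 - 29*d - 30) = d + 1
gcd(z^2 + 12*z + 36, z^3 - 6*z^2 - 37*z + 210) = z + 6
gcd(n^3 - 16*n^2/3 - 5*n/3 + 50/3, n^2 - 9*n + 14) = n - 2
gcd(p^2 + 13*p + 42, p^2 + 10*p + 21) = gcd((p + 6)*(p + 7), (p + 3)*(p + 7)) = p + 7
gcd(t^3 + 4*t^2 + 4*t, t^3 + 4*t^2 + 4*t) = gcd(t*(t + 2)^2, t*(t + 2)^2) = t^3 + 4*t^2 + 4*t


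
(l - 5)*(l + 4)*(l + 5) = l^3 + 4*l^2 - 25*l - 100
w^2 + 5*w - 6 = (w - 1)*(w + 6)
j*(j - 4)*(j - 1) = j^3 - 5*j^2 + 4*j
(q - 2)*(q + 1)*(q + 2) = q^3 + q^2 - 4*q - 4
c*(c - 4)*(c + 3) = c^3 - c^2 - 12*c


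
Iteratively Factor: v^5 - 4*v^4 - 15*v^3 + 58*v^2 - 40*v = (v)*(v^4 - 4*v^3 - 15*v^2 + 58*v - 40) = v*(v - 5)*(v^3 + v^2 - 10*v + 8) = v*(v - 5)*(v - 1)*(v^2 + 2*v - 8) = v*(v - 5)*(v - 2)*(v - 1)*(v + 4)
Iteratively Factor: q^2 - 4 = (q - 2)*(q + 2)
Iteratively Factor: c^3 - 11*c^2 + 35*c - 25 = (c - 5)*(c^2 - 6*c + 5) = (c - 5)^2*(c - 1)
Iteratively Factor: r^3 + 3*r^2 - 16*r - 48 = (r + 3)*(r^2 - 16) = (r + 3)*(r + 4)*(r - 4)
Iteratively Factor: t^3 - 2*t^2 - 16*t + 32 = (t + 4)*(t^2 - 6*t + 8) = (t - 4)*(t + 4)*(t - 2)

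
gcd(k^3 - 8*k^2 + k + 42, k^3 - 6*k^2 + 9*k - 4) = 1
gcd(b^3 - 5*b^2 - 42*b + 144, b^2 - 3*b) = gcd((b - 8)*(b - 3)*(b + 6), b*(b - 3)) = b - 3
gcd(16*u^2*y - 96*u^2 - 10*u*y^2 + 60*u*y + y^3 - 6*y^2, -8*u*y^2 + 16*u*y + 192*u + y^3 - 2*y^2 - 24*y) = -8*u*y + 48*u + y^2 - 6*y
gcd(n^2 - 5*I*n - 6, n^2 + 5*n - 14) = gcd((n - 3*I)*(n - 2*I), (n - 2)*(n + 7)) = 1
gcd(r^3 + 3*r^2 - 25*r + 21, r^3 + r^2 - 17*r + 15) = r^2 - 4*r + 3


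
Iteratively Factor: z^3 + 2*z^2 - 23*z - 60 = (z + 3)*(z^2 - z - 20) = (z + 3)*(z + 4)*(z - 5)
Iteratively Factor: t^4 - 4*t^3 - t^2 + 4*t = (t)*(t^3 - 4*t^2 - t + 4) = t*(t - 1)*(t^2 - 3*t - 4) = t*(t - 4)*(t - 1)*(t + 1)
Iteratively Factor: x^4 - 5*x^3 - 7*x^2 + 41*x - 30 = (x - 5)*(x^3 - 7*x + 6) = (x - 5)*(x - 2)*(x^2 + 2*x - 3) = (x - 5)*(x - 2)*(x - 1)*(x + 3)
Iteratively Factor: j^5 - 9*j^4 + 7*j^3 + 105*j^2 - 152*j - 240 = (j + 1)*(j^4 - 10*j^3 + 17*j^2 + 88*j - 240) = (j - 4)*(j + 1)*(j^3 - 6*j^2 - 7*j + 60) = (j - 4)*(j + 1)*(j + 3)*(j^2 - 9*j + 20) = (j - 5)*(j - 4)*(j + 1)*(j + 3)*(j - 4)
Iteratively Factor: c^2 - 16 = (c - 4)*(c + 4)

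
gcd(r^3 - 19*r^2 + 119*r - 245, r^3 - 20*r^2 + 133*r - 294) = r^2 - 14*r + 49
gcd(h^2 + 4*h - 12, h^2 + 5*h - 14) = h - 2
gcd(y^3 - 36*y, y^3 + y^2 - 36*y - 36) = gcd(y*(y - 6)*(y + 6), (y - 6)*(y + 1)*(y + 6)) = y^2 - 36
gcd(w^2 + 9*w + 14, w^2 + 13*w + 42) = w + 7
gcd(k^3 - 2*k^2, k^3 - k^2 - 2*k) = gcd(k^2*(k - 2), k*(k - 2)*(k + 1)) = k^2 - 2*k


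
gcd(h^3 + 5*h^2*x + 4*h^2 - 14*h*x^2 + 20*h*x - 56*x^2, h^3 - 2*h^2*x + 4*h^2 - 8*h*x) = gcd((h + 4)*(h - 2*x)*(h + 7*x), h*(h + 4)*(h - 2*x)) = -h^2 + 2*h*x - 4*h + 8*x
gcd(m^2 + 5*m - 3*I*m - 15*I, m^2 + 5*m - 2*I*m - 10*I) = m + 5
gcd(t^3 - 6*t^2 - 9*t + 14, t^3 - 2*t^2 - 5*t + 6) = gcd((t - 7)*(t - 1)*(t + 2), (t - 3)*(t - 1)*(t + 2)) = t^2 + t - 2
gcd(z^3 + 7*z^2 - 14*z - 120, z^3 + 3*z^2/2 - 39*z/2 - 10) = z^2 + z - 20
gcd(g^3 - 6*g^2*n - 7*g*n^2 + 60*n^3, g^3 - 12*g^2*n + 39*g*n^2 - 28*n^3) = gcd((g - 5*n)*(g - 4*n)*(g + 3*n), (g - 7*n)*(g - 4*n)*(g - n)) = g - 4*n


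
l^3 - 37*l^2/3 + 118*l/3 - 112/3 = (l - 8)*(l - 7/3)*(l - 2)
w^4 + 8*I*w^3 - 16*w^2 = w^2*(w + 4*I)^2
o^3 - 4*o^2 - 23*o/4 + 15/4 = (o - 5)*(o - 1/2)*(o + 3/2)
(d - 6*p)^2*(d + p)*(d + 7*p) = d^4 - 4*d^3*p - 53*d^2*p^2 + 204*d*p^3 + 252*p^4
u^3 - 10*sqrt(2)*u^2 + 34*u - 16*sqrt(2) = (u - 8*sqrt(2))*(u - sqrt(2))^2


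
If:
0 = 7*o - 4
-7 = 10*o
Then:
No Solution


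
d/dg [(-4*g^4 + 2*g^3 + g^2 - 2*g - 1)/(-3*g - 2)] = (36*g^4 + 20*g^3 - 15*g^2 - 4*g + 1)/(9*g^2 + 12*g + 4)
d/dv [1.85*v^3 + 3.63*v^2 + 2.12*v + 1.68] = 5.55*v^2 + 7.26*v + 2.12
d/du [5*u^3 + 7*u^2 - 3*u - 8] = 15*u^2 + 14*u - 3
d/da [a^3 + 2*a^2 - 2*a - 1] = 3*a^2 + 4*a - 2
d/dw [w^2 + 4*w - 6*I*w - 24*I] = 2*w + 4 - 6*I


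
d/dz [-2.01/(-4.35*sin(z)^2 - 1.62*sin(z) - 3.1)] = -(17.487*sin(z) + 3.2562)*cos(z)/(4.35*sin(z)^2 + 1.62*sin(z) + 3.1)^2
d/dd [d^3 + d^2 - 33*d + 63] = 3*d^2 + 2*d - 33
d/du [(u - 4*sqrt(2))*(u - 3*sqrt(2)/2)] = 2*u - 11*sqrt(2)/2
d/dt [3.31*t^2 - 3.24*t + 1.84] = 6.62*t - 3.24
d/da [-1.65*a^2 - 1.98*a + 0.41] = -3.3*a - 1.98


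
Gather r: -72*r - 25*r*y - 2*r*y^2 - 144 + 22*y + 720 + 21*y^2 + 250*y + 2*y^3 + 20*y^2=r*(-2*y^2 - 25*y - 72) + 2*y^3 + 41*y^2 + 272*y + 576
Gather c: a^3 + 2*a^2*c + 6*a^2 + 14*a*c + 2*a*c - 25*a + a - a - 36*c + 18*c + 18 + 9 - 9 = a^3 + 6*a^2 - 25*a + c*(2*a^2 + 16*a - 18) + 18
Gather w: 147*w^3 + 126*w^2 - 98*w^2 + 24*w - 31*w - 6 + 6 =147*w^3 + 28*w^2 - 7*w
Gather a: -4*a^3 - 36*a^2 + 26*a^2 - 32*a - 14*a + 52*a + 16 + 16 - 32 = -4*a^3 - 10*a^2 + 6*a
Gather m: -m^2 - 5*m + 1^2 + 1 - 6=-m^2 - 5*m - 4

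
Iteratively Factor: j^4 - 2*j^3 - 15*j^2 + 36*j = (j)*(j^3 - 2*j^2 - 15*j + 36) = j*(j - 3)*(j^2 + j - 12) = j*(j - 3)*(j + 4)*(j - 3)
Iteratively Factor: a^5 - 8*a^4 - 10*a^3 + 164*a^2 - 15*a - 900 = (a - 4)*(a^4 - 4*a^3 - 26*a^2 + 60*a + 225) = (a - 5)*(a - 4)*(a^3 + a^2 - 21*a - 45) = (a - 5)*(a - 4)*(a + 3)*(a^2 - 2*a - 15) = (a - 5)*(a - 4)*(a + 3)^2*(a - 5)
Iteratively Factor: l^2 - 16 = (l - 4)*(l + 4)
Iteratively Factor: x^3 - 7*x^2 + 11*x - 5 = (x - 5)*(x^2 - 2*x + 1) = (x - 5)*(x - 1)*(x - 1)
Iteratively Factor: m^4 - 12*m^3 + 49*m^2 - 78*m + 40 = (m - 1)*(m^3 - 11*m^2 + 38*m - 40) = (m - 2)*(m - 1)*(m^2 - 9*m + 20) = (m - 5)*(m - 2)*(m - 1)*(m - 4)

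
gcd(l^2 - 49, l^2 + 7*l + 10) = 1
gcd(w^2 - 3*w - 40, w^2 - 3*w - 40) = w^2 - 3*w - 40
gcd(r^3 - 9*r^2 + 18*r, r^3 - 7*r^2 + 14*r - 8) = 1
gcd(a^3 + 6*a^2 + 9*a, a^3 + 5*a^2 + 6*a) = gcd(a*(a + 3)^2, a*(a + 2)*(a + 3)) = a^2 + 3*a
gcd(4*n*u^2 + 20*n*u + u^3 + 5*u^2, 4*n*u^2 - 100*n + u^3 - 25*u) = 4*n*u + 20*n + u^2 + 5*u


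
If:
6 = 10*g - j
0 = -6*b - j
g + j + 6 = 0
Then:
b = 1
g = 0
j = -6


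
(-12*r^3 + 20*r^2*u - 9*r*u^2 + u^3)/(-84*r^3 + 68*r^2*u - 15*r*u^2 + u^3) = (r - u)/(7*r - u)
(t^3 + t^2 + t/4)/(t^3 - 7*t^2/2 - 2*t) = (t + 1/2)/(t - 4)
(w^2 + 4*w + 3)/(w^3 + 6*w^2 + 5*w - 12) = (w + 1)/(w^2 + 3*w - 4)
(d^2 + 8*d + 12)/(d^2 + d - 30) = (d + 2)/(d - 5)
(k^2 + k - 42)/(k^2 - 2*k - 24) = (k + 7)/(k + 4)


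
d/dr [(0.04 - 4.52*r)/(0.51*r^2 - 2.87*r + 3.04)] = (2.3052*r^2 - 0.0408000000000008*r - 13.626)/(0.2601*r^4 - 2.9274*r^3 + 11.3377*r^2 - 17.4496*r + 9.2416)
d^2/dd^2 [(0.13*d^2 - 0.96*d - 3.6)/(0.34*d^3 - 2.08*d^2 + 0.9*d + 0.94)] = (0.030056*d^6 - 0.665856*d^5 - 1.159128*d^4 + 32.9206*d^3 - 94.852992*d^2 + 36.076608*d - 18.055384)/(0.039304*d^9 - 0.721344*d^8 + 4.725048*d^7 - 12.4918*d^6 + 8.518872*d^5 + 8.871888*d^4 - 8.927808*d^3 - 3.229464*d^2 + 2.38572*d + 0.830584)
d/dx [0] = 0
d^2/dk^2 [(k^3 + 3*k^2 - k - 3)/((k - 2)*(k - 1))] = 30/(k^3 - 6*k^2 + 12*k - 8)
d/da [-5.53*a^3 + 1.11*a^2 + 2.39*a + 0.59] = -16.59*a^2 + 2.22*a + 2.39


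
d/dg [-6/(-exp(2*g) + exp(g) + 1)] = (6 - 12*exp(g))*exp(g)/(-exp(2*g) + exp(g) + 1)^2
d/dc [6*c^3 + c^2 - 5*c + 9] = 18*c^2 + 2*c - 5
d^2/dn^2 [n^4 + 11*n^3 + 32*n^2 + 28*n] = 12*n^2 + 66*n + 64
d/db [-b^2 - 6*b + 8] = -2*b - 6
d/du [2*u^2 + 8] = 4*u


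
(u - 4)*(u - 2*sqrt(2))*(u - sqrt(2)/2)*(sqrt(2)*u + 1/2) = sqrt(2)*u^4 - 4*sqrt(2)*u^3 - 9*u^3/2 + 3*sqrt(2)*u^2/4 + 18*u^2 - 3*sqrt(2)*u + u - 4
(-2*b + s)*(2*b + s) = -4*b^2 + s^2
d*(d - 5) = d^2 - 5*d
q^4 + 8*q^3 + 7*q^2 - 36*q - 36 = (q - 2)*(q + 1)*(q + 3)*(q + 6)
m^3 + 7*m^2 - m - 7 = (m - 1)*(m + 1)*(m + 7)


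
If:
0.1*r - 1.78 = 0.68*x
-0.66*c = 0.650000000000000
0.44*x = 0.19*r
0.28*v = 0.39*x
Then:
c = -0.98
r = -9.19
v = -5.53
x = -3.97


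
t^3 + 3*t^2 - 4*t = t*(t - 1)*(t + 4)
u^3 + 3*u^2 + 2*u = u*(u + 1)*(u + 2)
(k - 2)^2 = k^2 - 4*k + 4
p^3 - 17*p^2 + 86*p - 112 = (p - 8)*(p - 7)*(p - 2)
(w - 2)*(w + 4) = w^2 + 2*w - 8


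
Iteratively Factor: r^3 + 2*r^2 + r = (r + 1)*(r^2 + r) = (r + 1)^2*(r)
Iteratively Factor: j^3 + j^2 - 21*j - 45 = (j + 3)*(j^2 - 2*j - 15) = (j - 5)*(j + 3)*(j + 3)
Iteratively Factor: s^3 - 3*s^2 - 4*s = (s - 4)*(s^2 + s) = (s - 4)*(s + 1)*(s)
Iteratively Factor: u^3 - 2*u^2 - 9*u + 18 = (u - 2)*(u^2 - 9) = (u - 3)*(u - 2)*(u + 3)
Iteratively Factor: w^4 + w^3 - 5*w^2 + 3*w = (w - 1)*(w^3 + 2*w^2 - 3*w) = (w - 1)^2*(w^2 + 3*w) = w*(w - 1)^2*(w + 3)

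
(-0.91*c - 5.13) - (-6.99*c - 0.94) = 6.08*c - 4.19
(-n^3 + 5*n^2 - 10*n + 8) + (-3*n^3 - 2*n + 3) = -4*n^3 + 5*n^2 - 12*n + 11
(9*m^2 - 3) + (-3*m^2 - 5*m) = 6*m^2 - 5*m - 3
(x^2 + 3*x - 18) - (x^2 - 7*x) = 10*x - 18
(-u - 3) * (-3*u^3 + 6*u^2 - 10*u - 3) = 3*u^4 + 3*u^3 - 8*u^2 + 33*u + 9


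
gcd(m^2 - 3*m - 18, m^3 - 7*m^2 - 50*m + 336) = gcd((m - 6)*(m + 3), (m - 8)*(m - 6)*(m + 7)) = m - 6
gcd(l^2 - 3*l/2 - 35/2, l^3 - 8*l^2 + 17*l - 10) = l - 5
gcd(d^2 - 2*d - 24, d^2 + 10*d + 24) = d + 4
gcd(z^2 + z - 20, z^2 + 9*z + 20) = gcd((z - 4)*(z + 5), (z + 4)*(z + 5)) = z + 5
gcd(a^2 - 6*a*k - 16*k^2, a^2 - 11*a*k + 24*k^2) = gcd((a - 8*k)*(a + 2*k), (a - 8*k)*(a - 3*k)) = a - 8*k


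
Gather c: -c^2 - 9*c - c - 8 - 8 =-c^2 - 10*c - 16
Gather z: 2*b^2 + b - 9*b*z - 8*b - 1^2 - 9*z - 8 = 2*b^2 - 7*b + z*(-9*b - 9) - 9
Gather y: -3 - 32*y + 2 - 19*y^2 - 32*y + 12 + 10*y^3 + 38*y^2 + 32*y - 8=10*y^3 + 19*y^2 - 32*y + 3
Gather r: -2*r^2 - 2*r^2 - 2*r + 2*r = -4*r^2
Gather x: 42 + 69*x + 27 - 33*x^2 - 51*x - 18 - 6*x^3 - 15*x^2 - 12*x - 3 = -6*x^3 - 48*x^2 + 6*x + 48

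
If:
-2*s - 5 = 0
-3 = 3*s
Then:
No Solution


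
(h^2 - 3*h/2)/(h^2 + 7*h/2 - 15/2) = h/(h + 5)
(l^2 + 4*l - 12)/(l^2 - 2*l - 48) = (l - 2)/(l - 8)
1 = 1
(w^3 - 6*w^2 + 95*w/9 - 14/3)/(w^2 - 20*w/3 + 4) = (w^2 - 16*w/3 + 7)/(w - 6)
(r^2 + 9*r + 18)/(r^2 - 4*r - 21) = (r + 6)/(r - 7)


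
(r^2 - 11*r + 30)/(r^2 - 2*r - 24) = (r - 5)/(r + 4)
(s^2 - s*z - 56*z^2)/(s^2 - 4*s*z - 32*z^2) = (s + 7*z)/(s + 4*z)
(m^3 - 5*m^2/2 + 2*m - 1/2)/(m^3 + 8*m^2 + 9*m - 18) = (2*m^2 - 3*m + 1)/(2*(m^2 + 9*m + 18))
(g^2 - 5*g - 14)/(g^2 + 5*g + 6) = (g - 7)/(g + 3)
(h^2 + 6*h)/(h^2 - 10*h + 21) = h*(h + 6)/(h^2 - 10*h + 21)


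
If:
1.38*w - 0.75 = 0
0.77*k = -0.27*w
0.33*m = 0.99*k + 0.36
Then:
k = -0.19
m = 0.52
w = 0.54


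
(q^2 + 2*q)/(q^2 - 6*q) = (q + 2)/(q - 6)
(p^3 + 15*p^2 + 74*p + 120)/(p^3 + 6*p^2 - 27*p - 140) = (p^2 + 11*p + 30)/(p^2 + 2*p - 35)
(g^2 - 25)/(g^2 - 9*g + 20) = (g + 5)/(g - 4)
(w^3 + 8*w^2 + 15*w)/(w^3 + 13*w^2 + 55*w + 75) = w/(w + 5)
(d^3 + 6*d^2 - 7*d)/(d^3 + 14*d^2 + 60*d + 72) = d*(d^2 + 6*d - 7)/(d^3 + 14*d^2 + 60*d + 72)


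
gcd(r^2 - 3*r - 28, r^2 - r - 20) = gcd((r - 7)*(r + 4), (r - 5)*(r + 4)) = r + 4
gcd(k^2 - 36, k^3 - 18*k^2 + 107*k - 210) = k - 6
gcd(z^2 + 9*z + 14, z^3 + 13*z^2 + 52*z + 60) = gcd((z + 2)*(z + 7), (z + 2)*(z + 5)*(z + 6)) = z + 2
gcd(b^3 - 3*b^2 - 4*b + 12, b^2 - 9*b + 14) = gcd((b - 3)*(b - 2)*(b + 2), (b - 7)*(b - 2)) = b - 2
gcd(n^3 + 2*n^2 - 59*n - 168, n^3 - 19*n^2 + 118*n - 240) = n - 8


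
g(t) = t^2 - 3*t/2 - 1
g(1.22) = -1.34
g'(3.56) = 5.62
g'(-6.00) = -13.50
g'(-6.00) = -13.50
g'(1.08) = 0.66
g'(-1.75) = -5.00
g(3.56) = 6.33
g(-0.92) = 1.23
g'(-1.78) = -5.06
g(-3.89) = 19.97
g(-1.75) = 4.69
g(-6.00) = 44.00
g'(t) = 2*t - 3/2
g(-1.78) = 4.84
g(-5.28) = 34.80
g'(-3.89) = -9.28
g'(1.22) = 0.94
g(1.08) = -1.45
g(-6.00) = 44.00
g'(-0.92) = -3.34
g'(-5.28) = -12.06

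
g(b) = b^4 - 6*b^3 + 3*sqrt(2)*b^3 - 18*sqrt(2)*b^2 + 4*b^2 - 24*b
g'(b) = 4*b^3 - 18*b^2 + 9*sqrt(2)*b^2 - 36*sqrt(2)*b + 8*b - 24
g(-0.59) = 7.17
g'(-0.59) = -1.34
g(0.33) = -10.31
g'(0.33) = -38.59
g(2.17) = -148.90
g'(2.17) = -101.07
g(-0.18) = 3.64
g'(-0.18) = -16.47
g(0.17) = -4.71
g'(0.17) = -31.43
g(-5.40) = 630.97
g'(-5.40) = -575.87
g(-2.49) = -7.70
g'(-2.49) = -11.59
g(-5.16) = 502.93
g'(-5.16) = -492.50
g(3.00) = -231.55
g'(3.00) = -92.18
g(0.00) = 0.00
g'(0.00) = -24.00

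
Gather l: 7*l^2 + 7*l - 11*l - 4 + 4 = 7*l^2 - 4*l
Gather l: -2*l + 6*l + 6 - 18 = 4*l - 12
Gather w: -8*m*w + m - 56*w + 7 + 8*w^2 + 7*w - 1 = m + 8*w^2 + w*(-8*m - 49) + 6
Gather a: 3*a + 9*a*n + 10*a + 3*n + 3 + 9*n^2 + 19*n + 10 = a*(9*n + 13) + 9*n^2 + 22*n + 13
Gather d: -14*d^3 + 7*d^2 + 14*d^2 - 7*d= -14*d^3 + 21*d^2 - 7*d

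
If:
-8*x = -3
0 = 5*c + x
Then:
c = -3/40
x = 3/8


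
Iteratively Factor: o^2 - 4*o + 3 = (o - 3)*(o - 1)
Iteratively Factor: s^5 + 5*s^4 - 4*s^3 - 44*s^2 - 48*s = (s)*(s^4 + 5*s^3 - 4*s^2 - 44*s - 48) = s*(s + 2)*(s^3 + 3*s^2 - 10*s - 24) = s*(s - 3)*(s + 2)*(s^2 + 6*s + 8) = s*(s - 3)*(s + 2)*(s + 4)*(s + 2)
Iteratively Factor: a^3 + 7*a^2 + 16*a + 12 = (a + 2)*(a^2 + 5*a + 6) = (a + 2)*(a + 3)*(a + 2)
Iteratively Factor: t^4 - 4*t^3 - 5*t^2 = (t + 1)*(t^3 - 5*t^2) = (t - 5)*(t + 1)*(t^2) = t*(t - 5)*(t + 1)*(t)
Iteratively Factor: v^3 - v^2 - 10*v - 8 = (v - 4)*(v^2 + 3*v + 2) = (v - 4)*(v + 2)*(v + 1)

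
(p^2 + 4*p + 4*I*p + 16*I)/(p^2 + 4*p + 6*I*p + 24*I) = (p + 4*I)/(p + 6*I)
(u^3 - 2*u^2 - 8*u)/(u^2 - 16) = u*(u + 2)/(u + 4)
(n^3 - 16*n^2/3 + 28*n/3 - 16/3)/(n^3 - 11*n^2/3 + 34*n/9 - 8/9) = 3*(n - 2)/(3*n - 1)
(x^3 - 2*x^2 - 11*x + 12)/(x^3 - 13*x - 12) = (x - 1)/(x + 1)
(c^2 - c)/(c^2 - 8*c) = (c - 1)/(c - 8)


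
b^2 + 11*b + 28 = (b + 4)*(b + 7)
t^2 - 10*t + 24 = (t - 6)*(t - 4)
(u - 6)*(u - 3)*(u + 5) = u^3 - 4*u^2 - 27*u + 90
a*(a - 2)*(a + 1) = a^3 - a^2 - 2*a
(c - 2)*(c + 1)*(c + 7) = c^3 + 6*c^2 - 9*c - 14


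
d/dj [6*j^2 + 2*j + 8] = 12*j + 2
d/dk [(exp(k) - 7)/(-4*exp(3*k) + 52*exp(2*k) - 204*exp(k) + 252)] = exp(k)/(2*(exp(3*k) - 9*exp(2*k) + 27*exp(k) - 27))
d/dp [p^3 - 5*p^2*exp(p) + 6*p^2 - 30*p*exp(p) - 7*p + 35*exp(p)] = -5*p^2*exp(p) + 3*p^2 - 40*p*exp(p) + 12*p + 5*exp(p) - 7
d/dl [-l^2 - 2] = -2*l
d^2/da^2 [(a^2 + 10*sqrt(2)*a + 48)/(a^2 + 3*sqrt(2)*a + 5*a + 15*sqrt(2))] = 2*(-5*a^3 + 7*sqrt(2)*a^3 - 45*sqrt(2)*a^2 + 144*a^2 - 180*a + 432*sqrt(2)*a - 180*sqrt(2) + 1014)/(a^6 + 9*sqrt(2)*a^5 + 15*a^5 + 129*a^4 + 135*sqrt(2)*a^4 + 935*a^3 + 729*sqrt(2)*a^3 + 1935*sqrt(2)*a^2 + 4050*a^2 + 4050*sqrt(2)*a + 6750*a + 6750*sqrt(2))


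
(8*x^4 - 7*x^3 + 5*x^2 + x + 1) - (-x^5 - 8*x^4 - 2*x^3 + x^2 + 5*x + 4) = x^5 + 16*x^4 - 5*x^3 + 4*x^2 - 4*x - 3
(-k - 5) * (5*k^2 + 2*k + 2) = -5*k^3 - 27*k^2 - 12*k - 10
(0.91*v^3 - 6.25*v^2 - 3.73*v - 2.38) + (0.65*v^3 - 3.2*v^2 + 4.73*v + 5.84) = 1.56*v^3 - 9.45*v^2 + 1.0*v + 3.46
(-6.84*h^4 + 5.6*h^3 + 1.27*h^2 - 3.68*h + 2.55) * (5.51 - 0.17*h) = 1.1628*h^5 - 38.6404*h^4 + 30.6401*h^3 + 7.6233*h^2 - 20.7103*h + 14.0505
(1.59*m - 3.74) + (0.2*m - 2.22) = 1.79*m - 5.96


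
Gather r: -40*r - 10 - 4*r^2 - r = -4*r^2 - 41*r - 10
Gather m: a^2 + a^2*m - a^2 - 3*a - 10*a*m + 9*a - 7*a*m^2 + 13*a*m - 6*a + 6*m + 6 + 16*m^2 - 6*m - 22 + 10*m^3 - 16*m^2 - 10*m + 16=-7*a*m^2 + 10*m^3 + m*(a^2 + 3*a - 10)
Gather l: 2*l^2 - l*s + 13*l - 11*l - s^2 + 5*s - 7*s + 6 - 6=2*l^2 + l*(2 - s) - s^2 - 2*s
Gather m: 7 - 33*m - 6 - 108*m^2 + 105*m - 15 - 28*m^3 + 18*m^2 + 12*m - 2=-28*m^3 - 90*m^2 + 84*m - 16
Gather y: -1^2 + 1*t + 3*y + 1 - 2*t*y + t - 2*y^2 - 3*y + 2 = -2*t*y + 2*t - 2*y^2 + 2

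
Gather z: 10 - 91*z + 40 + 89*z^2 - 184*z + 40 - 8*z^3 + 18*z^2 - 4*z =-8*z^3 + 107*z^2 - 279*z + 90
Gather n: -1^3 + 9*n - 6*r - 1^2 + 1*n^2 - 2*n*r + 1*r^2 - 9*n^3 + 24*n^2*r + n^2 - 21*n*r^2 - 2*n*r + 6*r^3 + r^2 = -9*n^3 + n^2*(24*r + 2) + n*(-21*r^2 - 4*r + 9) + 6*r^3 + 2*r^2 - 6*r - 2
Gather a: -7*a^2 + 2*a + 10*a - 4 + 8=-7*a^2 + 12*a + 4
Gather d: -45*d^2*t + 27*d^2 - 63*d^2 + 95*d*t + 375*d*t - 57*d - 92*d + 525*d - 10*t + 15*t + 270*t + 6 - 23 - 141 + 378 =d^2*(-45*t - 36) + d*(470*t + 376) + 275*t + 220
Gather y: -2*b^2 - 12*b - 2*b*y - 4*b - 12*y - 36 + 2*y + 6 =-2*b^2 - 16*b + y*(-2*b - 10) - 30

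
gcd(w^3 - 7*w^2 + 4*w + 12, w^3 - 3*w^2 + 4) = w^2 - w - 2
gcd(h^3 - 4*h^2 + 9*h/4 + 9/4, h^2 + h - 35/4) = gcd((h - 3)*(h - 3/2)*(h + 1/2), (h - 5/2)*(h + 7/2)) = 1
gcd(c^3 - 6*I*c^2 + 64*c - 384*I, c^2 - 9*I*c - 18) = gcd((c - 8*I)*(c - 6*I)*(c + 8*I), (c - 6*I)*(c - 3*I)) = c - 6*I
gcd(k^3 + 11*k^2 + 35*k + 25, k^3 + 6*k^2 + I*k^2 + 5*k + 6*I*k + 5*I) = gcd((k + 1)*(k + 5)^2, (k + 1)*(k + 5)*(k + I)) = k^2 + 6*k + 5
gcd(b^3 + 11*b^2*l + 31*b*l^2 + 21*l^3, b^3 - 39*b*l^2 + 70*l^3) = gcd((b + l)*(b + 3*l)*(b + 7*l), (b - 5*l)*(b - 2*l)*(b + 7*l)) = b + 7*l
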